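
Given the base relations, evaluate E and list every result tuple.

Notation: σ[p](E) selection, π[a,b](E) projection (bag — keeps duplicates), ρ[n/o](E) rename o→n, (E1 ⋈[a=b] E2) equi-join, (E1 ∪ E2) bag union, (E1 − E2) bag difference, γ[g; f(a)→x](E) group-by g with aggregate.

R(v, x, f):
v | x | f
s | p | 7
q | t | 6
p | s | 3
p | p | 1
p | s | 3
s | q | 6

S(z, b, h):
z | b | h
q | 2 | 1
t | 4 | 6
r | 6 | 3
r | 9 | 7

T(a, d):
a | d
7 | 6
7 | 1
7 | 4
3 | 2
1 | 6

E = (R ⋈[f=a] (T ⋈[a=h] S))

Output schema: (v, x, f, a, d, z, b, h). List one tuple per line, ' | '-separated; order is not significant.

Stepwise |·|:
  R → 6
  T → 5
  S → 4
  (T ⋈[a=h] S) → 5
  (R ⋈[f=a] (T ⋈[a=h] S)) → 6

== RESULT ==
v | x | f | a | d | z | b | h
p | p | 1 | 1 | 6 | q | 2 | 1
p | s | 3 | 3 | 2 | r | 6 | 3
p | s | 3 | 3 | 2 | r | 6 | 3
s | p | 7 | 7 | 1 | r | 9 | 7
s | p | 7 | 7 | 4 | r | 9 | 7
s | p | 7 | 7 | 6 | r | 9 | 7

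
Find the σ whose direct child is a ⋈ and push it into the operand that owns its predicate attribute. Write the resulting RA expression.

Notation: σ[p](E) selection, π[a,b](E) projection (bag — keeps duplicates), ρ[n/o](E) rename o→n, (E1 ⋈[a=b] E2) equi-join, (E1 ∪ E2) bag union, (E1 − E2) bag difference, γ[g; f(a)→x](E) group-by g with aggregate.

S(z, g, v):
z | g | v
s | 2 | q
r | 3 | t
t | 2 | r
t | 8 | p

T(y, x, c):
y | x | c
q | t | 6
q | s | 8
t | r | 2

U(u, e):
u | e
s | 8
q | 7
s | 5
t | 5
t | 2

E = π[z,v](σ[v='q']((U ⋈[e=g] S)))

σ filters on v, owned by the right side.
E' = π[z,v]((U ⋈[e=g] σ[v='q'](S)))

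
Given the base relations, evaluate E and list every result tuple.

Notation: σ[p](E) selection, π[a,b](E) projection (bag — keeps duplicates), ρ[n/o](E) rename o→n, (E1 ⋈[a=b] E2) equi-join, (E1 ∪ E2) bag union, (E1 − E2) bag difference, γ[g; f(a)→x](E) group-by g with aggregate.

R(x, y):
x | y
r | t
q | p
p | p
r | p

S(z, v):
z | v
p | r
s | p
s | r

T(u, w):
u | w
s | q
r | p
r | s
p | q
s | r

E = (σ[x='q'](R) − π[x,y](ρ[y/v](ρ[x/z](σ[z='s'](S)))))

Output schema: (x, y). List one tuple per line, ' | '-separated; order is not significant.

Stepwise |·|:
  R → 4
  σ[x='q'](R) → 1
  S → 3
  σ[z='s'](S) → 2
  ρ[x/z](σ[z='s'](S)) → 2
  ρ[y/v](ρ[x/z](σ[z='s'](S))) → 2
  π[x,y](ρ[y/v](ρ[x/z](σ[z='s'](S)))) → 2
  (σ[x='q'](R) − π[x,y](ρ[y/v](ρ[x/z](σ[z='s'](S))))) → 1

== RESULT ==
x | y
q | p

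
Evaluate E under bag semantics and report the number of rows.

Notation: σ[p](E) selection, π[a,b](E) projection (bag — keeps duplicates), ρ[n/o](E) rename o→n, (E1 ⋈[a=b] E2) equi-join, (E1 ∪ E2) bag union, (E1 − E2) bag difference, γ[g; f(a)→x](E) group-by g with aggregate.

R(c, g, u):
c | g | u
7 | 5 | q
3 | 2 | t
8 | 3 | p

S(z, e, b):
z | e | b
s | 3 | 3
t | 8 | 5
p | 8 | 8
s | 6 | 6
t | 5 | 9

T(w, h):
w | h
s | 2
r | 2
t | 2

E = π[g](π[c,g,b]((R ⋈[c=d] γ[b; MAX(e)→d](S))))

Subexpression sizes:
  R → 3
  S → 5
  γ[b; MAX(e)→d](S) → 5
  (R ⋈[c=d] γ[b; MAX(e)→d](S)) → 3
  π[c,g,b]((R ⋈[c=d] γ[b; MAX(e)→d](S))) → 3
  π[g](π[c,g,b]((R ⋈[c=d] γ[b; MAX(e)→d](S)))) → 3

|E| = 3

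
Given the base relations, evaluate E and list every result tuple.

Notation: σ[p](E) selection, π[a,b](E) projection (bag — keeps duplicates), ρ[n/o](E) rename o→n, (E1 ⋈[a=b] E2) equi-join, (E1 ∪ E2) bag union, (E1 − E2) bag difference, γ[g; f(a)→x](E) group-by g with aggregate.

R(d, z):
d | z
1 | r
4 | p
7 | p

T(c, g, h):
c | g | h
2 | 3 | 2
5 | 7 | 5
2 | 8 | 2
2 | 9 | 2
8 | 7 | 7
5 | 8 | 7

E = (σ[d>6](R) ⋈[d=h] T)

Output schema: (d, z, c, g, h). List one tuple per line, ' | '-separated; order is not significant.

Subexpression sizes:
  R → 3
  σ[d>6](R) → 1
  T → 6
  (σ[d>6](R) ⋈[d=h] T) → 2

== RESULT ==
d | z | c | g | h
7 | p | 5 | 8 | 7
7 | p | 8 | 7 | 7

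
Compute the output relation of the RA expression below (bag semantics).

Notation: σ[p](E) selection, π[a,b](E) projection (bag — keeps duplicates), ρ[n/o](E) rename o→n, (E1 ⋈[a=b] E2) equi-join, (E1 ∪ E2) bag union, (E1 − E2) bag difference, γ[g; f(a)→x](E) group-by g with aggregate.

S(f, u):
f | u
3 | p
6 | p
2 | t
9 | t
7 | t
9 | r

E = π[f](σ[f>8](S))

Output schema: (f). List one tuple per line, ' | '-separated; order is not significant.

Per-node cardinality:
  S → 6
  σ[f>8](S) → 2
  π[f](σ[f>8](S)) → 2

== RESULT ==
f
9
9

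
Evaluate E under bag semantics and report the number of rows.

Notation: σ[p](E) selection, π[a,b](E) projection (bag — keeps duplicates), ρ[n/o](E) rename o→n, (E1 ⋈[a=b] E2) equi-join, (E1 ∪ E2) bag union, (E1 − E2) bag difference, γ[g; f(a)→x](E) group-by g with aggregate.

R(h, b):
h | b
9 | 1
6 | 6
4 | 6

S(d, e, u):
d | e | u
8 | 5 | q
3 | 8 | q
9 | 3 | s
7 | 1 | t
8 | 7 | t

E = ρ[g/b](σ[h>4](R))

Per-node cardinality:
  R → 3
  σ[h>4](R) → 2
  ρ[g/b](σ[h>4](R)) → 2

|E| = 2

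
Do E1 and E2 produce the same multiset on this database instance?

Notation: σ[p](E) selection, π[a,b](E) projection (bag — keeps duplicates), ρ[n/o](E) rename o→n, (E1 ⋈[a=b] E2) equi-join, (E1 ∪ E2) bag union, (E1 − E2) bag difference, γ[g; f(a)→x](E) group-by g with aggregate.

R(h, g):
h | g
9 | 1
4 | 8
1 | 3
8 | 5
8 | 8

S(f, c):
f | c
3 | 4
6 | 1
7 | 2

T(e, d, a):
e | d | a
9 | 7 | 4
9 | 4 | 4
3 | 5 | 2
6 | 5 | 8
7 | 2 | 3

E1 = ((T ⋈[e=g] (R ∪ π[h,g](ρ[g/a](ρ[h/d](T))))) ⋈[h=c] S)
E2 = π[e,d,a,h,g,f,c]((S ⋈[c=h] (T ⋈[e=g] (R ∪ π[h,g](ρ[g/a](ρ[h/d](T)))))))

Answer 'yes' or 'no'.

E1 per-node cardinality:
  T → 5
  R → 5
  T → 5
  ρ[h/d](T) → 5
  ρ[g/a](ρ[h/d](T)) → 5
  π[h,g](ρ[g/a](ρ[h/d](T))) → 5
  (R ∪ π[h,g](ρ[g/a](ρ[h/d](T)))) → 10
  (T ⋈[e=g] (R ∪ π[h,g](ρ[g/a](ρ[h/d](T))))) → 2
  S → 3
  ((T ⋈[e=g] (R ∪ π[h,g](ρ[g/a](ρ[h/d](T))))) ⋈[h=c] S) → 2
E2 per-node cardinality:
  S → 3
  T → 5
  R → 5
  T → 5
  ρ[h/d](T) → 5
  ρ[g/a](ρ[h/d](T)) → 5
  π[h,g](ρ[g/a](ρ[h/d](T))) → 5
  (R ∪ π[h,g](ρ[g/a](ρ[h/d](T)))) → 10
  (T ⋈[e=g] (R ∪ π[h,g](ρ[g/a](ρ[h/d](T))))) → 2
  (S ⋈[c=h] (T ⋈[e=g] (R ∪ π[h,g](ρ[g/a](ρ[h/d](T)))))) → 2
  π[e,d,a,h,g,f,c]((S ⋈[c=h] (T ⋈[e=g] (R ∪ π[h,g](ρ[g/a](ρ[h/d](T))))))) → 2

E1 and E2 produce the same multiset:
e | d | a | h | g | f | c
3 | 5 | 2 | 1 | 3 | 6 | 1
3 | 5 | 2 | 2 | 3 | 7 | 2

yes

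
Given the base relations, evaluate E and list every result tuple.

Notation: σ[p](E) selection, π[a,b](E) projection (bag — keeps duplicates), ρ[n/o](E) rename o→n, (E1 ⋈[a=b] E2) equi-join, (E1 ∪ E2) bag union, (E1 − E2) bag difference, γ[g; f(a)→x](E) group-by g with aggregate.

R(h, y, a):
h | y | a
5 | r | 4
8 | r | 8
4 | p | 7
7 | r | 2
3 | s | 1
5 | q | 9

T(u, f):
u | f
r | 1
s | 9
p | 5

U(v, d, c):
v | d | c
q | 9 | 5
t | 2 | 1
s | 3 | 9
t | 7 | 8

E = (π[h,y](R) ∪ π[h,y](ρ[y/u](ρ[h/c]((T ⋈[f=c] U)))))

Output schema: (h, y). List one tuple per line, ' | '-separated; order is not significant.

Row counts bottom-up:
  R → 6
  π[h,y](R) → 6
  T → 3
  U → 4
  (T ⋈[f=c] U) → 3
  ρ[h/c]((T ⋈[f=c] U)) → 3
  ρ[y/u](ρ[h/c]((T ⋈[f=c] U))) → 3
  π[h,y](ρ[y/u](ρ[h/c]((T ⋈[f=c] U)))) → 3
  (π[h,y](R) ∪ π[h,y](ρ[y/u](ρ[h/c]((T ⋈[f=c] U))))) → 9

== RESULT ==
h | y
1 | r
3 | s
4 | p
5 | p
5 | q
5 | r
7 | r
8 | r
9 | s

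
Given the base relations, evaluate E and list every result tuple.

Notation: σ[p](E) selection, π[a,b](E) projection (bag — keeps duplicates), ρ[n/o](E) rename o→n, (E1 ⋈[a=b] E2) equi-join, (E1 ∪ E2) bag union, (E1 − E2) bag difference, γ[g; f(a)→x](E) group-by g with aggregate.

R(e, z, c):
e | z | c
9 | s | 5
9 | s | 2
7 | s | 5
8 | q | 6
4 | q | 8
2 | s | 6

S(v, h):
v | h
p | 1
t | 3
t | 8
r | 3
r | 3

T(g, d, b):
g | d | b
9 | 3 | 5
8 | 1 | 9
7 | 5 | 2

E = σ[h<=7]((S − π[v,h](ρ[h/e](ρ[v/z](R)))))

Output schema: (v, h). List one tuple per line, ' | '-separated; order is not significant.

Subexpression sizes:
  S → 5
  R → 6
  ρ[v/z](R) → 6
  ρ[h/e](ρ[v/z](R)) → 6
  π[v,h](ρ[h/e](ρ[v/z](R))) → 6
  (S − π[v,h](ρ[h/e](ρ[v/z](R)))) → 5
  σ[h<=7]((S − π[v,h](ρ[h/e](ρ[v/z](R))))) → 4

== RESULT ==
v | h
p | 1
r | 3
r | 3
t | 3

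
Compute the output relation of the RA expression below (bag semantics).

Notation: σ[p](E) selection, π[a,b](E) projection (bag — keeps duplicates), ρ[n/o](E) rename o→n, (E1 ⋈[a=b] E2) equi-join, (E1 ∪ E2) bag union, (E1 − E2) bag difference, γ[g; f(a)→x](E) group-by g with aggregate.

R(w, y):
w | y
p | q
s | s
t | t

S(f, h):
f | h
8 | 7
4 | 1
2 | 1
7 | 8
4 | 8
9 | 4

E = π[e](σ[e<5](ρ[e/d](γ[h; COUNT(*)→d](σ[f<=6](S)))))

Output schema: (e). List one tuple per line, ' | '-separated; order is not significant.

Row counts bottom-up:
  S → 6
  σ[f<=6](S) → 3
  γ[h; COUNT(*)→d](σ[f<=6](S)) → 2
  ρ[e/d](γ[h; COUNT(*)→d](σ[f<=6](S))) → 2
  σ[e<5](ρ[e/d](γ[h; COUNT(*)→d](σ[f<=6](S)))) → 2
  π[e](σ[e<5](ρ[e/d](γ[h; COUNT(*)→d](σ[f<=6](S))))) → 2

== RESULT ==
e
1
2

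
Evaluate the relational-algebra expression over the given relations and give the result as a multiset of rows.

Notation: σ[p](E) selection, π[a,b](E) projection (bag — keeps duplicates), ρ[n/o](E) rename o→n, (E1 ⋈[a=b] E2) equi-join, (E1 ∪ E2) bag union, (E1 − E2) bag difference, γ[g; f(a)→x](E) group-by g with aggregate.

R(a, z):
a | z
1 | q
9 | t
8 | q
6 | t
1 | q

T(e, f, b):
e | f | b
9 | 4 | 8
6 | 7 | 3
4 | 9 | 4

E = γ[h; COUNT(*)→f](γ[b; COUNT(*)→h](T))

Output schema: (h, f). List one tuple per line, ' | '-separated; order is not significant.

Per-node cardinality:
  T → 3
  γ[b; COUNT(*)→h](T) → 3
  γ[h; COUNT(*)→f](γ[b; COUNT(*)→h](T)) → 1

== RESULT ==
h | f
1 | 3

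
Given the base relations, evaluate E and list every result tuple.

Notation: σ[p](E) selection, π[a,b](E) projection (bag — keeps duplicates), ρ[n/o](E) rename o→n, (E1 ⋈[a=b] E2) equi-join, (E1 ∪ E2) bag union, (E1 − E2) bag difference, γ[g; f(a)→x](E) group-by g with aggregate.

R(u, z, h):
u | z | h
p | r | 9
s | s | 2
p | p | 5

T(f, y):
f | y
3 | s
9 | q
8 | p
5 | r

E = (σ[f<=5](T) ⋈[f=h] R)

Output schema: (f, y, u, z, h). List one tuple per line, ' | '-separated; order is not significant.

Row counts bottom-up:
  T → 4
  σ[f<=5](T) → 2
  R → 3
  (σ[f<=5](T) ⋈[f=h] R) → 1

== RESULT ==
f | y | u | z | h
5 | r | p | p | 5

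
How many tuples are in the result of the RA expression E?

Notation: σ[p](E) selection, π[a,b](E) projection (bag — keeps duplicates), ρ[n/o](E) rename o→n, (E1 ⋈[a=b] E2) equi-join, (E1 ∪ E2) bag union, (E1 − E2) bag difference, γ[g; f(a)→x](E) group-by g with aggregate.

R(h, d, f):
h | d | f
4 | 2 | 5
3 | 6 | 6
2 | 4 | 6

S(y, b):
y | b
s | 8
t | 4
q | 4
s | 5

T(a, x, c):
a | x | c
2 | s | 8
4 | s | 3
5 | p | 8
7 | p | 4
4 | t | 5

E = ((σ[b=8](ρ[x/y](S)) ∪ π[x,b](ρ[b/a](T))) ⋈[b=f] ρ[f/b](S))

Subexpression sizes:
  S → 4
  ρ[x/y](S) → 4
  σ[b=8](ρ[x/y](S)) → 1
  T → 5
  ρ[b/a](T) → 5
  π[x,b](ρ[b/a](T)) → 5
  (σ[b=8](ρ[x/y](S)) ∪ π[x,b](ρ[b/a](T))) → 6
  S → 4
  ρ[f/b](S) → 4
  ((σ[b=8](ρ[x/y](S)) ∪ π[x,b](ρ[b/a](T))) ⋈[b=f] ρ[f/b](S)) → 6

|E| = 6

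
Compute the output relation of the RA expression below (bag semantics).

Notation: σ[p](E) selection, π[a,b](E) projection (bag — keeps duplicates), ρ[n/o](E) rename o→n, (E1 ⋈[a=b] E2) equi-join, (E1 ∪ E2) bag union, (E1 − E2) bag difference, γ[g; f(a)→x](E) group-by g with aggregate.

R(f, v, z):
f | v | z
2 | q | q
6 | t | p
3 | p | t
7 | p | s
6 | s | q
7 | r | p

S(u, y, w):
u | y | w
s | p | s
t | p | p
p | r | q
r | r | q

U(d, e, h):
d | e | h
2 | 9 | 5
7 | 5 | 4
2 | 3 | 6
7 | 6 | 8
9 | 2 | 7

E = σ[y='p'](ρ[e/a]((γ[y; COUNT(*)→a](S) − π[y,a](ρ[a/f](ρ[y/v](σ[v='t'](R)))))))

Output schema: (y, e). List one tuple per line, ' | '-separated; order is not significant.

Subexpression sizes:
  S → 4
  γ[y; COUNT(*)→a](S) → 2
  R → 6
  σ[v='t'](R) → 1
  ρ[y/v](σ[v='t'](R)) → 1
  ρ[a/f](ρ[y/v](σ[v='t'](R))) → 1
  π[y,a](ρ[a/f](ρ[y/v](σ[v='t'](R)))) → 1
  (γ[y; COUNT(*)→a](S) − π[y,a](ρ[a/f](ρ[y/v](σ[v='t'](R))))) → 2
  ρ[e/a]((γ[y; COUNT(*)→a](S) − π[y,a](ρ[a/f](ρ[y/v](σ[v='t'](R)))))) → 2
  σ[y='p'](ρ[e/a]((γ[y; COUNT(*)→a](S) − π[y,a](ρ[a/f](ρ[y/v](σ[v='t'](R))))))) → 1

== RESULT ==
y | e
p | 2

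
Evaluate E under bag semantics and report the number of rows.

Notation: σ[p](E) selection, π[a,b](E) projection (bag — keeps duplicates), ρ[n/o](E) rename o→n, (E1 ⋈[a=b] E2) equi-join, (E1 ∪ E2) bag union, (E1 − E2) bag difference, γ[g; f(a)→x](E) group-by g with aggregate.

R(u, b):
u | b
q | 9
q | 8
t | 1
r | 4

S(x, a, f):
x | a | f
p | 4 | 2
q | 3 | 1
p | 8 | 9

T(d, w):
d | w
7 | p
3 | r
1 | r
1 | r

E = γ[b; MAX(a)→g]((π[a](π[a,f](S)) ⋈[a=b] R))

Per-node cardinality:
  S → 3
  π[a,f](S) → 3
  π[a](π[a,f](S)) → 3
  R → 4
  (π[a](π[a,f](S)) ⋈[a=b] R) → 2
  γ[b; MAX(a)→g]((π[a](π[a,f](S)) ⋈[a=b] R)) → 2

|E| = 2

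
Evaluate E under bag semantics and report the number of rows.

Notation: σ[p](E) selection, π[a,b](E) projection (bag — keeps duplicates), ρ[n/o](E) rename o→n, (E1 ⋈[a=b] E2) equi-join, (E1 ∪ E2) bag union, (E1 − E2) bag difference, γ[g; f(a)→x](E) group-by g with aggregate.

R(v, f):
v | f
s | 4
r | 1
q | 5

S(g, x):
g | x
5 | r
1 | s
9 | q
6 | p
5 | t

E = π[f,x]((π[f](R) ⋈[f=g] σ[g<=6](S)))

Row counts bottom-up:
  R → 3
  π[f](R) → 3
  S → 5
  σ[g<=6](S) → 4
  (π[f](R) ⋈[f=g] σ[g<=6](S)) → 3
  π[f,x]((π[f](R) ⋈[f=g] σ[g<=6](S))) → 3

|E| = 3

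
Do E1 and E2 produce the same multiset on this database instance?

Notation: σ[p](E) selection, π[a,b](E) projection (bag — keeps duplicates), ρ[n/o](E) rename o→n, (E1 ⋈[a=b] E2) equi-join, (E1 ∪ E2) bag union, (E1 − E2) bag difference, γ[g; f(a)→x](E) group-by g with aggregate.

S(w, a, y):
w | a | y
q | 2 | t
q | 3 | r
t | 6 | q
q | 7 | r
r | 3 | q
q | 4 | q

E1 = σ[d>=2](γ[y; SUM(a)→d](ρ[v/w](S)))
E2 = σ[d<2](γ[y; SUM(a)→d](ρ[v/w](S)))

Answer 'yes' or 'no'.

E1 stepwise |·|:
  S → 6
  ρ[v/w](S) → 6
  γ[y; SUM(a)→d](ρ[v/w](S)) → 3
  σ[d>=2](γ[y; SUM(a)→d](ρ[v/w](S))) → 3
E2 stepwise |·|:
  S → 6
  ρ[v/w](S) → 6
  γ[y; SUM(a)→d](ρ[v/w](S)) → 3
  σ[d<2](γ[y; SUM(a)→d](ρ[v/w](S))) → 0

E1 result:
y | d
q | 13
r | 10
t | 2
E2 result:
y | d
(0 rows)
Witness: ('r', 10) appears 1× in E1 but 0× in E2.

no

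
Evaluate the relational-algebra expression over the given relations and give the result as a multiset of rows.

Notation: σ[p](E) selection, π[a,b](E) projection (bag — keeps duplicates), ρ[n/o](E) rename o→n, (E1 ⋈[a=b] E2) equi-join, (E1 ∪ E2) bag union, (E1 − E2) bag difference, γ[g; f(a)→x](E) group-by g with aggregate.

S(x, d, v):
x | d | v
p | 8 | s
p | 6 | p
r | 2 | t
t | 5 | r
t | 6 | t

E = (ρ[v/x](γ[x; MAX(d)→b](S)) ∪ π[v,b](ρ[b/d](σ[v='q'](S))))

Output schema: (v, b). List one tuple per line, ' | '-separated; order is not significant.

Per-node cardinality:
  S → 5
  γ[x; MAX(d)→b](S) → 3
  ρ[v/x](γ[x; MAX(d)→b](S)) → 3
  S → 5
  σ[v='q'](S) → 0
  ρ[b/d](σ[v='q'](S)) → 0
  π[v,b](ρ[b/d](σ[v='q'](S))) → 0
  (ρ[v/x](γ[x; MAX(d)→b](S)) ∪ π[v,b](ρ[b/d](σ[v='q'](S)))) → 3

== RESULT ==
v | b
p | 8
r | 2
t | 6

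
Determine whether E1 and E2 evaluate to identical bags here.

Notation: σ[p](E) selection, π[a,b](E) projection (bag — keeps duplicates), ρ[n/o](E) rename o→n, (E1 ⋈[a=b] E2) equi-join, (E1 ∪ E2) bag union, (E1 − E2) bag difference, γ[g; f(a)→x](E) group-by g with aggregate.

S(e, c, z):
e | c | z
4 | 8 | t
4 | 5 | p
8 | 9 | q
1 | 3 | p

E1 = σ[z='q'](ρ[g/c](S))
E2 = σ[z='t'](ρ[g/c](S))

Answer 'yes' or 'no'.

E1 row counts bottom-up:
  S → 4
  ρ[g/c](S) → 4
  σ[z='q'](ρ[g/c](S)) → 1
E2 row counts bottom-up:
  S → 4
  ρ[g/c](S) → 4
  σ[z='t'](ρ[g/c](S)) → 1

E1 result:
e | g | z
8 | 9 | q
E2 result:
e | g | z
4 | 8 | t
Witness: (4, 8, 't') appears 0× in E1 but 1× in E2.

no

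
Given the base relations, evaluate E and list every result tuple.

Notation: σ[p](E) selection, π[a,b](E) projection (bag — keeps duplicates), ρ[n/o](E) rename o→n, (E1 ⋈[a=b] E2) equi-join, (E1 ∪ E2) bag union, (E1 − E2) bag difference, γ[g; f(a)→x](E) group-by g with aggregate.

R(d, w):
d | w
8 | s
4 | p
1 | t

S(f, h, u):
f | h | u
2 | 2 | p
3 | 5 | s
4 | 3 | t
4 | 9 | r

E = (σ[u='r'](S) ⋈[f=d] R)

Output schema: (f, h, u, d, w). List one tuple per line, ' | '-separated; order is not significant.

Row counts bottom-up:
  S → 4
  σ[u='r'](S) → 1
  R → 3
  (σ[u='r'](S) ⋈[f=d] R) → 1

== RESULT ==
f | h | u | d | w
4 | 9 | r | 4 | p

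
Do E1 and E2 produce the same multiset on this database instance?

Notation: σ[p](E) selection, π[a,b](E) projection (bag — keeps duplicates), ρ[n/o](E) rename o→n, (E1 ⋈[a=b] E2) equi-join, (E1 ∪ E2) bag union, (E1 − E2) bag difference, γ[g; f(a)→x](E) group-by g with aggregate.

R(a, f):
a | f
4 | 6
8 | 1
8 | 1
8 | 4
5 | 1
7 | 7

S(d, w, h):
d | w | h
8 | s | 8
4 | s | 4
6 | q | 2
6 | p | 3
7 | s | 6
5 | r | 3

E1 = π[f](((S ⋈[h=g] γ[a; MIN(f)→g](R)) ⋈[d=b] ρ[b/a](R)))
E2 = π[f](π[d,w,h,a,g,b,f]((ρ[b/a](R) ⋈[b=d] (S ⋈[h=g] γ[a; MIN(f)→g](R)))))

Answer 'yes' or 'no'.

E1 row counts bottom-up:
  S → 6
  R → 6
  γ[a; MIN(f)→g](R) → 4
  (S ⋈[h=g] γ[a; MIN(f)→g](R)) → 1
  R → 6
  ρ[b/a](R) → 6
  ((S ⋈[h=g] γ[a; MIN(f)→g](R)) ⋈[d=b] ρ[b/a](R)) → 1
  π[f](((S ⋈[h=g] γ[a; MIN(f)→g](R)) ⋈[d=b] ρ[b/a](R))) → 1
E2 row counts bottom-up:
  R → 6
  ρ[b/a](R) → 6
  S → 6
  R → 6
  γ[a; MIN(f)→g](R) → 4
  (S ⋈[h=g] γ[a; MIN(f)→g](R)) → 1
  (ρ[b/a](R) ⋈[b=d] (S ⋈[h=g] γ[a; MIN(f)→g](R))) → 1
  π[d,w,h,a,g,b,f]((ρ[b/a](R) ⋈[b=d] (S ⋈[h=g] γ[a; MIN(f)→g](R)))) → 1
  π[f](π[d,w,h,a,g,b,f]((ρ[b/a](R) ⋈[b=d] (S ⋈[h=g] γ[a; MIN(f)→g](R))))) → 1

E1 and E2 produce the same multiset:
f
7

yes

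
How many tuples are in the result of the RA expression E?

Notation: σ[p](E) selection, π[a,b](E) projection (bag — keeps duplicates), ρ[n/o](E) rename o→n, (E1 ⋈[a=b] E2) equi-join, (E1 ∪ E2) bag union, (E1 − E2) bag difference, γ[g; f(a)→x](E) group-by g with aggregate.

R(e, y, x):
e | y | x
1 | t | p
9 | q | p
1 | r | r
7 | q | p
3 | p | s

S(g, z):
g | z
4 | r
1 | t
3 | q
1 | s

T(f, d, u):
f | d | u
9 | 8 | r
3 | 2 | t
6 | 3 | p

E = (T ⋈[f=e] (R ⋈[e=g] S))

Row counts bottom-up:
  T → 3
  R → 5
  S → 4
  (R ⋈[e=g] S) → 5
  (T ⋈[f=e] (R ⋈[e=g] S)) → 1

|E| = 1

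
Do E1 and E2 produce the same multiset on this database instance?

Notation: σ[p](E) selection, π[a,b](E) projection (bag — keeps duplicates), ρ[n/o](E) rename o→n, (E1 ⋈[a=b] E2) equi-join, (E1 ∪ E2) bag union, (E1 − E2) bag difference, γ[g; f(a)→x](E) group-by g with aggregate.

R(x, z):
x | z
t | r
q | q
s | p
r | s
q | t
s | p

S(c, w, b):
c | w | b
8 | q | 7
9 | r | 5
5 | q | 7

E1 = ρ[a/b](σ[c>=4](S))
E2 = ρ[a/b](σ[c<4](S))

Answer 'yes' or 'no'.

E1 subexpression sizes:
  S → 3
  σ[c>=4](S) → 3
  ρ[a/b](σ[c>=4](S)) → 3
E2 subexpression sizes:
  S → 3
  σ[c<4](S) → 0
  ρ[a/b](σ[c<4](S)) → 0

E1 result:
c | w | a
5 | q | 7
8 | q | 7
9 | r | 5
E2 result:
c | w | a
(0 rows)
Witness: (9, 'r', 5) appears 1× in E1 but 0× in E2.

no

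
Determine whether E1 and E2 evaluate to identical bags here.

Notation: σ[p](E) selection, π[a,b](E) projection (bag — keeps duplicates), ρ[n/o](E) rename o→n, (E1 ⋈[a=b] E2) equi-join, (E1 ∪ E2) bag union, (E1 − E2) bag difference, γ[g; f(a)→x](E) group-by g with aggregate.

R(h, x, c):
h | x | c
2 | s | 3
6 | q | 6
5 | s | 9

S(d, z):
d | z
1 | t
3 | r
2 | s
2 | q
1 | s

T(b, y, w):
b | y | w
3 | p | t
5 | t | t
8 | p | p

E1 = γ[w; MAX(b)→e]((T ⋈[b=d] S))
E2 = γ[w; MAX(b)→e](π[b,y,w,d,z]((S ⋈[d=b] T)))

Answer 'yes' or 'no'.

E1 stepwise |·|:
  T → 3
  S → 5
  (T ⋈[b=d] S) → 1
  γ[w; MAX(b)→e]((T ⋈[b=d] S)) → 1
E2 stepwise |·|:
  S → 5
  T → 3
  (S ⋈[d=b] T) → 1
  π[b,y,w,d,z]((S ⋈[d=b] T)) → 1
  γ[w; MAX(b)→e](π[b,y,w,d,z]((S ⋈[d=b] T))) → 1

E1 and E2 produce the same multiset:
w | e
t | 3

yes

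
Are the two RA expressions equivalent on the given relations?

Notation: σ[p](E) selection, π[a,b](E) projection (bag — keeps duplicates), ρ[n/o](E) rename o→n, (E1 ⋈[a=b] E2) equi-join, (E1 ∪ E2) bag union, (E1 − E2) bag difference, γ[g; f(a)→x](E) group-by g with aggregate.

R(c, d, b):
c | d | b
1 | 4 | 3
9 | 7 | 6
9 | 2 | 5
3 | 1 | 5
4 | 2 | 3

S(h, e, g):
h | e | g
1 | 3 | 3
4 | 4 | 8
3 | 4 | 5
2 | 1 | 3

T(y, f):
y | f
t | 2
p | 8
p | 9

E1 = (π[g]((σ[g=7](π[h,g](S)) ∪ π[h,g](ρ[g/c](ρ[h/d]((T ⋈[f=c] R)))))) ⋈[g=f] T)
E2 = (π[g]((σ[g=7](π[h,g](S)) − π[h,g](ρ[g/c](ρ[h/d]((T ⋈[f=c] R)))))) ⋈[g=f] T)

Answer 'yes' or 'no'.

E1 row counts bottom-up:
  S → 4
  π[h,g](S) → 4
  σ[g=7](π[h,g](S)) → 0
  T → 3
  R → 5
  (T ⋈[f=c] R) → 2
  ρ[h/d]((T ⋈[f=c] R)) → 2
  ρ[g/c](ρ[h/d]((T ⋈[f=c] R))) → 2
  π[h,g](ρ[g/c](ρ[h/d]((T ⋈[f=c] R)))) → 2
  (σ[g=7](π[h,g](S)) ∪ π[h,g](ρ[g/c](ρ[h/d]((T ⋈[f=c] R))))) → 2
  π[g]((σ[g=7](π[h,g](S)) ∪ π[h,g](ρ[g/c](ρ[h/d]((T ⋈[f=c] R)))))) → 2
  T → 3
  (π[g]((σ[g=7](π[h,g](S)) ∪ π[h,g](ρ[g/c](ρ[h/d]((T ⋈[f=c] R)))))) ⋈[g=f] T) → 2
E2 row counts bottom-up:
  S → 4
  π[h,g](S) → 4
  σ[g=7](π[h,g](S)) → 0
  T → 3
  R → 5
  (T ⋈[f=c] R) → 2
  ρ[h/d]((T ⋈[f=c] R)) → 2
  ρ[g/c](ρ[h/d]((T ⋈[f=c] R))) → 2
  π[h,g](ρ[g/c](ρ[h/d]((T ⋈[f=c] R)))) → 2
  (σ[g=7](π[h,g](S)) − π[h,g](ρ[g/c](ρ[h/d]((T ⋈[f=c] R))))) → 0
  π[g]((σ[g=7](π[h,g](S)) − π[h,g](ρ[g/c](ρ[h/d]((T ⋈[f=c] R)))))) → 0
  T → 3
  (π[g]((σ[g=7](π[h,g](S)) − π[h,g](ρ[g/c](ρ[h/d]((T ⋈[f=c] R)))))) ⋈[g=f] T) → 0

E1 result:
g | y | f
9 | p | 9
9 | p | 9
E2 result:
g | y | f
(0 rows)
Witness: (9, 'p', 9) appears 2× in E1 but 0× in E2.

no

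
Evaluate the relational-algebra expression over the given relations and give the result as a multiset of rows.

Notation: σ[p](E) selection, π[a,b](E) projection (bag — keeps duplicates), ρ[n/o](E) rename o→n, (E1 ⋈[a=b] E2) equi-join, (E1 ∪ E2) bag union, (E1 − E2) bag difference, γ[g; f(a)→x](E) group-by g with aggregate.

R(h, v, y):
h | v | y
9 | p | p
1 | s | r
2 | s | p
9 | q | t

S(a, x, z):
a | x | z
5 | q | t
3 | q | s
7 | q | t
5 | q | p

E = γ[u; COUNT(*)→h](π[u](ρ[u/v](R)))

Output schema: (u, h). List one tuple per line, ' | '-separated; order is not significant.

Per-node cardinality:
  R → 4
  ρ[u/v](R) → 4
  π[u](ρ[u/v](R)) → 4
  γ[u; COUNT(*)→h](π[u](ρ[u/v](R))) → 3

== RESULT ==
u | h
p | 1
q | 1
s | 2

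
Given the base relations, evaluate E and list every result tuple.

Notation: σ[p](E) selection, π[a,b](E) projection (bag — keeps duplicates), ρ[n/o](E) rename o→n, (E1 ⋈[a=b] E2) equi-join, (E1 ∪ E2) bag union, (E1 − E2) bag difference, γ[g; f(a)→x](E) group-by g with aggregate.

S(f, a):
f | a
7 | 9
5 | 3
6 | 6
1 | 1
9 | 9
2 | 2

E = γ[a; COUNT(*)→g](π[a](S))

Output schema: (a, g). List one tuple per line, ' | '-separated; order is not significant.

Row counts bottom-up:
  S → 6
  π[a](S) → 6
  γ[a; COUNT(*)→g](π[a](S)) → 5

== RESULT ==
a | g
1 | 1
2 | 1
3 | 1
6 | 1
9 | 2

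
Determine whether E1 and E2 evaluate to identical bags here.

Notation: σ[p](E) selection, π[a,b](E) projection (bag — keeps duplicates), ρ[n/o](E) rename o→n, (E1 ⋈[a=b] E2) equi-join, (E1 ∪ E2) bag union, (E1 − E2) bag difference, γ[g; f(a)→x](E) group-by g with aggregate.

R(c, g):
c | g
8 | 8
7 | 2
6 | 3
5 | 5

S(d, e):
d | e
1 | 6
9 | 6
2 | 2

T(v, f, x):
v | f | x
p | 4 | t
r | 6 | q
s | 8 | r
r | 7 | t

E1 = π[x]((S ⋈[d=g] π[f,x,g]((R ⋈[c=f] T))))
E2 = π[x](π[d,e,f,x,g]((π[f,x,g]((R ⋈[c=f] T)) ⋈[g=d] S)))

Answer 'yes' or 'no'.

E1 per-node cardinality:
  S → 3
  R → 4
  T → 4
  (R ⋈[c=f] T) → 3
  π[f,x,g]((R ⋈[c=f] T)) → 3
  (S ⋈[d=g] π[f,x,g]((R ⋈[c=f] T))) → 1
  π[x]((S ⋈[d=g] π[f,x,g]((R ⋈[c=f] T)))) → 1
E2 per-node cardinality:
  R → 4
  T → 4
  (R ⋈[c=f] T) → 3
  π[f,x,g]((R ⋈[c=f] T)) → 3
  S → 3
  (π[f,x,g]((R ⋈[c=f] T)) ⋈[g=d] S) → 1
  π[d,e,f,x,g]((π[f,x,g]((R ⋈[c=f] T)) ⋈[g=d] S)) → 1
  π[x](π[d,e,f,x,g]((π[f,x,g]((R ⋈[c=f] T)) ⋈[g=d] S))) → 1

E1 and E2 produce the same multiset:
x
t

yes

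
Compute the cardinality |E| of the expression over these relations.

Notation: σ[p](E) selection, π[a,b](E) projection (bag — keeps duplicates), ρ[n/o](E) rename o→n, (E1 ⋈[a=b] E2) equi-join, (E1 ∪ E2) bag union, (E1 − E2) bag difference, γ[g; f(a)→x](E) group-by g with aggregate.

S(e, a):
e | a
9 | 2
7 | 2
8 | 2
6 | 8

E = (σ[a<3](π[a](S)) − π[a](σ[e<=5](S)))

Stepwise |·|:
  S → 4
  π[a](S) → 4
  σ[a<3](π[a](S)) → 3
  S → 4
  σ[e<=5](S) → 0
  π[a](σ[e<=5](S)) → 0
  (σ[a<3](π[a](S)) − π[a](σ[e<=5](S))) → 3

|E| = 3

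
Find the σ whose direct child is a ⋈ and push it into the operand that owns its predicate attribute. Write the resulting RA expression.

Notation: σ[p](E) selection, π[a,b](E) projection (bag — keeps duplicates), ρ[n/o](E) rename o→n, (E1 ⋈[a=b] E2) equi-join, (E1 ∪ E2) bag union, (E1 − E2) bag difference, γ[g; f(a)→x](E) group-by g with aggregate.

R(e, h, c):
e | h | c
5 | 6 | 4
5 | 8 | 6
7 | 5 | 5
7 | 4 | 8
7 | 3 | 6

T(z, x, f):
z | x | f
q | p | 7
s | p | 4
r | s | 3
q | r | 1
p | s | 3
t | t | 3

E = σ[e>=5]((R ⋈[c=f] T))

σ filters on e, owned by the left side.
E' = (σ[e>=5](R) ⋈[c=f] T)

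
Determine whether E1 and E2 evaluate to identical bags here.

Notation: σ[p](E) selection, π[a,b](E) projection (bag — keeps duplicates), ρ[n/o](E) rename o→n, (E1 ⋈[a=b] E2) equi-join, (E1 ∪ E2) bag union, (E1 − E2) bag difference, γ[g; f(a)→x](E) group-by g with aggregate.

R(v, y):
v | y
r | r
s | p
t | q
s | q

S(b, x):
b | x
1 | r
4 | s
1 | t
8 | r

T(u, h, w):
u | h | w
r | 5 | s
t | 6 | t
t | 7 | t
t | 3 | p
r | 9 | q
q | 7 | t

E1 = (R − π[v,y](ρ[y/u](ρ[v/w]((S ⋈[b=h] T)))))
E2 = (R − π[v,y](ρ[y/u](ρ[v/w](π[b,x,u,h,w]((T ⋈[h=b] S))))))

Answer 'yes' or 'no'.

E1 stepwise |·|:
  R → 4
  S → 4
  T → 6
  (S ⋈[b=h] T) → 0
  ρ[v/w]((S ⋈[b=h] T)) → 0
  ρ[y/u](ρ[v/w]((S ⋈[b=h] T))) → 0
  π[v,y](ρ[y/u](ρ[v/w]((S ⋈[b=h] T)))) → 0
  (R − π[v,y](ρ[y/u](ρ[v/w]((S ⋈[b=h] T))))) → 4
E2 stepwise |·|:
  R → 4
  T → 6
  S → 4
  (T ⋈[h=b] S) → 0
  π[b,x,u,h,w]((T ⋈[h=b] S)) → 0
  ρ[v/w](π[b,x,u,h,w]((T ⋈[h=b] S))) → 0
  ρ[y/u](ρ[v/w](π[b,x,u,h,w]((T ⋈[h=b] S)))) → 0
  π[v,y](ρ[y/u](ρ[v/w](π[b,x,u,h,w]((T ⋈[h=b] S))))) → 0
  (R − π[v,y](ρ[y/u](ρ[v/w](π[b,x,u,h,w]((T ⋈[h=b] S)))))) → 4

E1 and E2 produce the same multiset:
v | y
r | r
s | p
s | q
t | q

yes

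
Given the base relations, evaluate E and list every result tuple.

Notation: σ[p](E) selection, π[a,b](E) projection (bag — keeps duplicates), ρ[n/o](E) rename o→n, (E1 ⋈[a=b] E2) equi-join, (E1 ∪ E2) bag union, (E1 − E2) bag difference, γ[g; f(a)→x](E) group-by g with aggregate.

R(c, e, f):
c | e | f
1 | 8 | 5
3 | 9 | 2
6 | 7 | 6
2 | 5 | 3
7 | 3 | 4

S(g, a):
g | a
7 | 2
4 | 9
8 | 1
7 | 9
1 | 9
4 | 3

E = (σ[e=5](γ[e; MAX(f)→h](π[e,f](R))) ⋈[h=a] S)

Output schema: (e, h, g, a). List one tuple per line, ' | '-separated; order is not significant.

Row counts bottom-up:
  R → 5
  π[e,f](R) → 5
  γ[e; MAX(f)→h](π[e,f](R)) → 5
  σ[e=5](γ[e; MAX(f)→h](π[e,f](R))) → 1
  S → 6
  (σ[e=5](γ[e; MAX(f)→h](π[e,f](R))) ⋈[h=a] S) → 1

== RESULT ==
e | h | g | a
5 | 3 | 4 | 3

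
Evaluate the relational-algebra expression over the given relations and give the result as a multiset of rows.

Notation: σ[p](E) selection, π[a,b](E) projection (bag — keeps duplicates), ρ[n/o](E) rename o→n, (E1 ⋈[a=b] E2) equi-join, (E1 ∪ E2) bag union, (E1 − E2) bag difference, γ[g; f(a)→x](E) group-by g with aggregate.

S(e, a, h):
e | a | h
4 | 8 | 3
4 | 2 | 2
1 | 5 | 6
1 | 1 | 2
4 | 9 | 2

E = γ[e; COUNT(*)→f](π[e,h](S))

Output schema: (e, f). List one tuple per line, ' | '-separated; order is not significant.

Subexpression sizes:
  S → 5
  π[e,h](S) → 5
  γ[e; COUNT(*)→f](π[e,h](S)) → 2

== RESULT ==
e | f
1 | 2
4 | 3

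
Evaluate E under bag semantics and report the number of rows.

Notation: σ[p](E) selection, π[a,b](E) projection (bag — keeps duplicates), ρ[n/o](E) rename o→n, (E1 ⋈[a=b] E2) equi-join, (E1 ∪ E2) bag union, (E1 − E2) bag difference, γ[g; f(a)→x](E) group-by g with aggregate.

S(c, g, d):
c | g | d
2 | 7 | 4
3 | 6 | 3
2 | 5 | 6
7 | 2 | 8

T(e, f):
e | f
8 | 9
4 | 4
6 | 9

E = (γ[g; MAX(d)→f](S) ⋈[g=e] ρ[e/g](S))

Stepwise |·|:
  S → 4
  γ[g; MAX(d)→f](S) → 4
  S → 4
  ρ[e/g](S) → 4
  (γ[g; MAX(d)→f](S) ⋈[g=e] ρ[e/g](S)) → 4

|E| = 4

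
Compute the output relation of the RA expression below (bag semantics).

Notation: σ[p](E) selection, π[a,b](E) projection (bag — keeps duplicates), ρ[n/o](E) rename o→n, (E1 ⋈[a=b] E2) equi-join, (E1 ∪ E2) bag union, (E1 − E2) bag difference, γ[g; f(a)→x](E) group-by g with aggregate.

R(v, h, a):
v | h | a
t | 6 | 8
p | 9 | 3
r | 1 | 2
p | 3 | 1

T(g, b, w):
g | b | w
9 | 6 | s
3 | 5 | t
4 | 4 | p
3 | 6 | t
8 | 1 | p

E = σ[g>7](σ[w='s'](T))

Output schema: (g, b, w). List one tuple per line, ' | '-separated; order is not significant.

Row counts bottom-up:
  T → 5
  σ[w='s'](T) → 1
  σ[g>7](σ[w='s'](T)) → 1

== RESULT ==
g | b | w
9 | 6 | s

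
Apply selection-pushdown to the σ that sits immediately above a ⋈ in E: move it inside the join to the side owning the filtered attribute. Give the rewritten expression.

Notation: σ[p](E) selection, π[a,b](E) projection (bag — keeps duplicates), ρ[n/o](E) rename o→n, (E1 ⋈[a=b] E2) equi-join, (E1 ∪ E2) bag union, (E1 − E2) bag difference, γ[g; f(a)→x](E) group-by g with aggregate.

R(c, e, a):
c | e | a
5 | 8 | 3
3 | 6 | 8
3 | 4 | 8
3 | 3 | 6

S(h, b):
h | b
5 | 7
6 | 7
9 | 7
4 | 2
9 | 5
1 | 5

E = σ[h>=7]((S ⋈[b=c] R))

σ filters on h, owned by the left side.
E' = (σ[h>=7](S) ⋈[b=c] R)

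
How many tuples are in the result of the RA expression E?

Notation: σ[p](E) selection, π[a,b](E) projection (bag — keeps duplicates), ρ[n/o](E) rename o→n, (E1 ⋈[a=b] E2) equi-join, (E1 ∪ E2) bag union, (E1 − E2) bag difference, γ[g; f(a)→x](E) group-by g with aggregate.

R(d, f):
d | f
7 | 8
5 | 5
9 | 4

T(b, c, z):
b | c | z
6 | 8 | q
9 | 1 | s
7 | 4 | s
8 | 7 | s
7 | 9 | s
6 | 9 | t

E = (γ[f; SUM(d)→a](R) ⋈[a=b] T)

Subexpression sizes:
  R → 3
  γ[f; SUM(d)→a](R) → 3
  T → 6
  (γ[f; SUM(d)→a](R) ⋈[a=b] T) → 3

|E| = 3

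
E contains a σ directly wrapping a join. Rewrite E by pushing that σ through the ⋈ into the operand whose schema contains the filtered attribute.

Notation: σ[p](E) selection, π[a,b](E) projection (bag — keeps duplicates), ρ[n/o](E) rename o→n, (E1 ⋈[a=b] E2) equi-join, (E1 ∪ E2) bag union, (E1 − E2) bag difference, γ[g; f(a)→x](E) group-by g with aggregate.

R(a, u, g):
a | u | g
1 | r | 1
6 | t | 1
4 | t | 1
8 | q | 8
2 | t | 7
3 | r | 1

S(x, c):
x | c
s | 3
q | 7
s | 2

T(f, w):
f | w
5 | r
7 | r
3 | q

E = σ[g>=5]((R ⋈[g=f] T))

σ filters on g, owned by the left side.
E' = (σ[g>=5](R) ⋈[g=f] T)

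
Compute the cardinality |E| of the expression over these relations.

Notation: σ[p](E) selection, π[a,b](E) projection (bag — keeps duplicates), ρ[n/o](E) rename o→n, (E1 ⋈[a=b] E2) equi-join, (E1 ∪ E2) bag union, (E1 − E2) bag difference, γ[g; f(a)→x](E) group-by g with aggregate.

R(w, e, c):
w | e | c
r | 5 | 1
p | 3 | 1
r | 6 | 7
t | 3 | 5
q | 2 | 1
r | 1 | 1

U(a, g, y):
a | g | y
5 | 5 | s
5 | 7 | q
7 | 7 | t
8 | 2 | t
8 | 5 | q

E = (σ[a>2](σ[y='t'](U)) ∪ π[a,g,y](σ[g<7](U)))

Row counts bottom-up:
  U → 5
  σ[y='t'](U) → 2
  σ[a>2](σ[y='t'](U)) → 2
  U → 5
  σ[g<7](U) → 3
  π[a,g,y](σ[g<7](U)) → 3
  (σ[a>2](σ[y='t'](U)) ∪ π[a,g,y](σ[g<7](U))) → 5

|E| = 5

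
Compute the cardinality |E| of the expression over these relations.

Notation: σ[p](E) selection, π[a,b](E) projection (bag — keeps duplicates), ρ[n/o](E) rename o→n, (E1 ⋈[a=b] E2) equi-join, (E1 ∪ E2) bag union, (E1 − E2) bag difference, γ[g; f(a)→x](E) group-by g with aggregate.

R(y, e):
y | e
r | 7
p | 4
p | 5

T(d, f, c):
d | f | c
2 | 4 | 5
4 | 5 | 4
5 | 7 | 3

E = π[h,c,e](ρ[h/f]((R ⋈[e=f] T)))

Row counts bottom-up:
  R → 3
  T → 3
  (R ⋈[e=f] T) → 3
  ρ[h/f]((R ⋈[e=f] T)) → 3
  π[h,c,e](ρ[h/f]((R ⋈[e=f] T))) → 3

|E| = 3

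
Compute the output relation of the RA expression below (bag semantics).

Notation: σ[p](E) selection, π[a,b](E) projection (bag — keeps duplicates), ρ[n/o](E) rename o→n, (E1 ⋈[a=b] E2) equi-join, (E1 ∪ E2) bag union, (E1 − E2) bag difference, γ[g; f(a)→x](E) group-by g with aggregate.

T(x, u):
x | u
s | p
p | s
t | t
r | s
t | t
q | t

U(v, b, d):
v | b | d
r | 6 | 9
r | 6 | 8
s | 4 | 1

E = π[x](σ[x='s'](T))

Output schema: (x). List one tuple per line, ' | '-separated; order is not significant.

Per-node cardinality:
  T → 6
  σ[x='s'](T) → 1
  π[x](σ[x='s'](T)) → 1

== RESULT ==
x
s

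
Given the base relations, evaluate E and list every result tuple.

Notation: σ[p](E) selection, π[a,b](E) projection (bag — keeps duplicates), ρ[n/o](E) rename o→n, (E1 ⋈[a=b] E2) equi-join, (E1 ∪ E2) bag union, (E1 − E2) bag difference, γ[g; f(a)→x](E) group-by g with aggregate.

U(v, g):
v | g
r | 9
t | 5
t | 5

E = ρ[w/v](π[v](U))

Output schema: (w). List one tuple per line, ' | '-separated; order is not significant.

Subexpression sizes:
  U → 3
  π[v](U) → 3
  ρ[w/v](π[v](U)) → 3

== RESULT ==
w
r
t
t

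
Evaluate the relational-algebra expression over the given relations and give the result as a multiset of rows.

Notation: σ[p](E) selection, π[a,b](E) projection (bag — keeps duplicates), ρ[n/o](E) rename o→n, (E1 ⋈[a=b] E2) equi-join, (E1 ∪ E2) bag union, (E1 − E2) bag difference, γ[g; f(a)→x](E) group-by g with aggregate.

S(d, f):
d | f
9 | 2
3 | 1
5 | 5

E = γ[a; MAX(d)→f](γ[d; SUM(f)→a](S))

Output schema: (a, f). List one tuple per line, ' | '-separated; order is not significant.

Row counts bottom-up:
  S → 3
  γ[d; SUM(f)→a](S) → 3
  γ[a; MAX(d)→f](γ[d; SUM(f)→a](S)) → 3

== RESULT ==
a | f
1 | 3
2 | 9
5 | 5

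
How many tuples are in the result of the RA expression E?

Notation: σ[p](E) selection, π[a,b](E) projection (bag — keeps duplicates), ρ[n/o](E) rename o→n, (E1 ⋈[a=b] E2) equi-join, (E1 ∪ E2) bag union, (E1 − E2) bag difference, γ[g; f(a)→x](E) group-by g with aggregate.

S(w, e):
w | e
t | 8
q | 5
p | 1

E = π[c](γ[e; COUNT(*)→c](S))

Per-node cardinality:
  S → 3
  γ[e; COUNT(*)→c](S) → 3
  π[c](γ[e; COUNT(*)→c](S)) → 3

|E| = 3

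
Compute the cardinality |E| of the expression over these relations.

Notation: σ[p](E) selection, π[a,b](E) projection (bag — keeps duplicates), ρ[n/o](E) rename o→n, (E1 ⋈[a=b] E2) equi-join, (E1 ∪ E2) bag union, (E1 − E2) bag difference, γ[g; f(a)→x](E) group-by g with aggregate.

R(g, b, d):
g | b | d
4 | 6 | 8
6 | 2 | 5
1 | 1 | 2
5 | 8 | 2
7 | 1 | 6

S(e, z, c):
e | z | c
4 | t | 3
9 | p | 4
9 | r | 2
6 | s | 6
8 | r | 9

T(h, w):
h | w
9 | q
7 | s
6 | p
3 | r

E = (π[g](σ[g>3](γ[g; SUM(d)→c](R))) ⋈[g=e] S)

Stepwise |·|:
  R → 5
  γ[g; SUM(d)→c](R) → 5
  σ[g>3](γ[g; SUM(d)→c](R)) → 4
  π[g](σ[g>3](γ[g; SUM(d)→c](R))) → 4
  S → 5
  (π[g](σ[g>3](γ[g; SUM(d)→c](R))) ⋈[g=e] S) → 2

|E| = 2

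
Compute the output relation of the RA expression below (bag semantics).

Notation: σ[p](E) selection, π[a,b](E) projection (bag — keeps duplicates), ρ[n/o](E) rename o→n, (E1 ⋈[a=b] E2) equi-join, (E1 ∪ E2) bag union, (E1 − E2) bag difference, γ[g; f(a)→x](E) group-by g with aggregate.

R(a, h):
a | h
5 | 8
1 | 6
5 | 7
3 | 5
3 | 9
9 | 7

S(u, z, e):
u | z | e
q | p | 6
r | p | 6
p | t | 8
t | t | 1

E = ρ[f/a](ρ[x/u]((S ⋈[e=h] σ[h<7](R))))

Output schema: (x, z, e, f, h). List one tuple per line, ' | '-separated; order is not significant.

Stepwise |·|:
  S → 4
  R → 6
  σ[h<7](R) → 2
  (S ⋈[e=h] σ[h<7](R)) → 2
  ρ[x/u]((S ⋈[e=h] σ[h<7](R))) → 2
  ρ[f/a](ρ[x/u]((S ⋈[e=h] σ[h<7](R)))) → 2

== RESULT ==
x | z | e | f | h
q | p | 6 | 1 | 6
r | p | 6 | 1 | 6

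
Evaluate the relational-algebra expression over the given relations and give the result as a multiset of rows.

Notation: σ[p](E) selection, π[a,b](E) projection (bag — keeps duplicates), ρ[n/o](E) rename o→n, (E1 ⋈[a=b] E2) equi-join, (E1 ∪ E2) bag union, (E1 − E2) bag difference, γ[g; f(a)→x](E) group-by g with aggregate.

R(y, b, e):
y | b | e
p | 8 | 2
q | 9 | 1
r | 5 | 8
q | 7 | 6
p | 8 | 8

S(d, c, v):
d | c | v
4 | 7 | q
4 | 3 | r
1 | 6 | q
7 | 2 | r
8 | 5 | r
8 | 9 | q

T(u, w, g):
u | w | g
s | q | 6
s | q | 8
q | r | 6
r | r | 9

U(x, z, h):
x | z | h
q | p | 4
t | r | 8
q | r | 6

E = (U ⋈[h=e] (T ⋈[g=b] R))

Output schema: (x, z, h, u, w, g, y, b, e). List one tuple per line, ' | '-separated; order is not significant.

Stepwise |·|:
  U → 3
  T → 4
  R → 5
  (T ⋈[g=b] R) → 3
  (U ⋈[h=e] (T ⋈[g=b] R)) → 1

== RESULT ==
x | z | h | u | w | g | y | b | e
t | r | 8 | s | q | 8 | p | 8 | 8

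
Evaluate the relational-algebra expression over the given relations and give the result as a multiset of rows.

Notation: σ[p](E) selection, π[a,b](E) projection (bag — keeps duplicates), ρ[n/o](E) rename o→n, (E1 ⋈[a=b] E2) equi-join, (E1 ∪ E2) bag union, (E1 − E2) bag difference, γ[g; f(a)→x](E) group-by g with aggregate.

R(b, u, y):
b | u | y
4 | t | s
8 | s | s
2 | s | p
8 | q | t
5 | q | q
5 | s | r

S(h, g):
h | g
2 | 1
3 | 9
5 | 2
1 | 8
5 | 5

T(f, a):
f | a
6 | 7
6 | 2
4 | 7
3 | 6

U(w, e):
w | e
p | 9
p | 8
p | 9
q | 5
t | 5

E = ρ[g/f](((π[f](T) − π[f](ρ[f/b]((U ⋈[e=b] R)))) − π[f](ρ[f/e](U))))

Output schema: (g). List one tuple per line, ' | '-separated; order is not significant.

Per-node cardinality:
  T → 4
  π[f](T) → 4
  U → 5
  R → 6
  (U ⋈[e=b] R) → 6
  ρ[f/b]((U ⋈[e=b] R)) → 6
  π[f](ρ[f/b]((U ⋈[e=b] R))) → 6
  (π[f](T) − π[f](ρ[f/b]((U ⋈[e=b] R)))) → 4
  U → 5
  ρ[f/e](U) → 5
  π[f](ρ[f/e](U)) → 5
  ((π[f](T) − π[f](ρ[f/b]((U ⋈[e=b] R)))) − π[f](ρ[f/e](U))) → 4
  ρ[g/f](((π[f](T) − π[f](ρ[f/b]((U ⋈[e=b] R)))) − π[f](ρ[f/e](U)))) → 4

== RESULT ==
g
3
4
6
6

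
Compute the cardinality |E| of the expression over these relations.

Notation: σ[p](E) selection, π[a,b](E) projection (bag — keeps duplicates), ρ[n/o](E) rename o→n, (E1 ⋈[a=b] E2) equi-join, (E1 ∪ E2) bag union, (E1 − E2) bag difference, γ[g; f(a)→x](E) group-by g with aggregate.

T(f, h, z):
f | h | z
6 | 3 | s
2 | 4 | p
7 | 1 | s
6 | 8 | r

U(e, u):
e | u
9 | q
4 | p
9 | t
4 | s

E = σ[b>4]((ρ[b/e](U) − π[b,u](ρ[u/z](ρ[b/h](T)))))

Stepwise |·|:
  U → 4
  ρ[b/e](U) → 4
  T → 4
  ρ[b/h](T) → 4
  ρ[u/z](ρ[b/h](T)) → 4
  π[b,u](ρ[u/z](ρ[b/h](T))) → 4
  (ρ[b/e](U) − π[b,u](ρ[u/z](ρ[b/h](T)))) → 3
  σ[b>4]((ρ[b/e](U) − π[b,u](ρ[u/z](ρ[b/h](T))))) → 2

|E| = 2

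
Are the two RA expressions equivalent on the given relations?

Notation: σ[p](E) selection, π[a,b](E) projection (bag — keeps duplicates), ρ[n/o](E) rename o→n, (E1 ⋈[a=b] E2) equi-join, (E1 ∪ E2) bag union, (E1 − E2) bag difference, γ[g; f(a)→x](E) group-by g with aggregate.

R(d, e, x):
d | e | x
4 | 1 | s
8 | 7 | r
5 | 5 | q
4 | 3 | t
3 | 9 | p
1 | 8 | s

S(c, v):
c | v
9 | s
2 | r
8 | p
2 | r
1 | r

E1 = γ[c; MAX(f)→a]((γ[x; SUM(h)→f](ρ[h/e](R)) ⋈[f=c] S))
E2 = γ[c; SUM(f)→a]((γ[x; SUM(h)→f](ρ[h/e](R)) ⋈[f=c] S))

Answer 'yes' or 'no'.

E1 subexpression sizes:
  R → 6
  ρ[h/e](R) → 6
  γ[x; SUM(h)→f](ρ[h/e](R)) → 5
  S → 5
  (γ[x; SUM(h)→f](ρ[h/e](R)) ⋈[f=c] S) → 2
  γ[c; MAX(f)→a]((γ[x; SUM(h)→f](ρ[h/e](R)) ⋈[f=c] S)) → 1
E2 subexpression sizes:
  R → 6
  ρ[h/e](R) → 6
  γ[x; SUM(h)→f](ρ[h/e](R)) → 5
  S → 5
  (γ[x; SUM(h)→f](ρ[h/e](R)) ⋈[f=c] S) → 2
  γ[c; SUM(f)→a]((γ[x; SUM(h)→f](ρ[h/e](R)) ⋈[f=c] S)) → 1

E1 result:
c | a
9 | 9
E2 result:
c | a
9 | 18
Witness: (9, 18) appears 0× in E1 but 1× in E2.

no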